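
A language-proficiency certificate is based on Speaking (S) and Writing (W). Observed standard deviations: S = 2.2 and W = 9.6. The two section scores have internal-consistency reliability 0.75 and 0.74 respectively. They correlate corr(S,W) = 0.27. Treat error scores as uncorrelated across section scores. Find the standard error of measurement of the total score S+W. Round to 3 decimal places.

5.017

Var(total) = 97 + 11.4048 = 108.405.
True-score variance = 71.8284 + 11.4048 = 83.2332, so reliability = 0.7678.
Error variance = 108.405 − 83.2332 = 25.1716; SEM = √25.1716 = 5.017.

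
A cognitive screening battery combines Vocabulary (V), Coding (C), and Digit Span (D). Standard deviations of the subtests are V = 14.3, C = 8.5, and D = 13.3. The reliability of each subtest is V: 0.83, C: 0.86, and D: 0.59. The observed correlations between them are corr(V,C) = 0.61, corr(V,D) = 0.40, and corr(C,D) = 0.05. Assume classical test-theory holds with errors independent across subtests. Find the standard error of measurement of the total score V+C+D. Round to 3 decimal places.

10.835

Var(total) = 453.63 + 311.748 = 765.378.
True-score variance = 336.227 + 311.748 = 647.975, so reliability = 0.8466.
Error variance = 765.378 − 647.975 = 117.403; SEM = √117.403 = 10.835.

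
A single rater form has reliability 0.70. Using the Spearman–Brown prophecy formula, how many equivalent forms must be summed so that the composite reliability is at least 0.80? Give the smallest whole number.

k ≥ ρ*(1−ρ₁)/(ρ₁(1−ρ*)) = 0.80·0.30 / (0.70·0.20) = 1.714.
Smallest integer k = 2.

2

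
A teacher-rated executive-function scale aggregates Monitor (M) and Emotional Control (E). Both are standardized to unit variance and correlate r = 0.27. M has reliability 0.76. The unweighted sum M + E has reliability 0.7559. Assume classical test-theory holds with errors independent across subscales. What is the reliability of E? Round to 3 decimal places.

Var(M+E) = 2 + 2·0.27 = 2.540.
True-score variance = ρ_M + ρ_E + 2·0.27, so 0.7559 = (0.76 + ρ_E + 0.54) / 2.540.
ρ_E = 0.7559·2.540 − 0.76 − 0.54 = 0.620.

0.620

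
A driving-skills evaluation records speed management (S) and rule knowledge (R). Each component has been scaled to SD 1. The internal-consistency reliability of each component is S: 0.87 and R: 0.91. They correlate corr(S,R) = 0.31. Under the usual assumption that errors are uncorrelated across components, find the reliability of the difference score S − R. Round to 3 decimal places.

Var(S−R) = 1 + 1 − 2·0.31 = 2 − 0.62 = 1.38.
With uncorrelated errors the cross-covariances are all true-score covariance, so they carry over unchanged; only the diagonal terms shrink to ρᵢσᵢ².
True-score variance = [0.87 + 0.91] − 0.62 = 1.78 − 0.62 = 1.16.
Reliability = 1.16 / 1.38 = 0.841.

0.841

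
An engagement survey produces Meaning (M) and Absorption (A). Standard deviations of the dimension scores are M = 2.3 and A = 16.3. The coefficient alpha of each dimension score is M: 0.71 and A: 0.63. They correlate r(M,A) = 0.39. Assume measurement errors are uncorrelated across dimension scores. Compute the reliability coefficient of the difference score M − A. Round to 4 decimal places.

0.5870

Var(M−A) = 2.3² + 16.3² − 2·2.3·16.3·0.39 = 270.98 − 29.2422 = 241.738.
Because errors are independent across components, Cov(Tᵢ,Tⱼ) = Cov(Xᵢ,Xⱼ); the off-diagonal part of the true-score variance is the same as above.
True-score variance = [2.3²·0.71 + 16.3²·0.63] − 29.2422 = 171.141 − 29.2422 = 141.898.
Reliability = 141.898 / 241.738 = 0.5870.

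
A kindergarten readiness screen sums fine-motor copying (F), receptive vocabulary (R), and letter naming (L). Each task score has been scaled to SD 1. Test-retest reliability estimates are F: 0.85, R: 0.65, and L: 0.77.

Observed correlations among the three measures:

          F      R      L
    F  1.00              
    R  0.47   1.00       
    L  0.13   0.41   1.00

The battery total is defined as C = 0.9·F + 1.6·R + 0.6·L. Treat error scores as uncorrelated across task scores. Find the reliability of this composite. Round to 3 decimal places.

0.817

Var(C) = 0.9² + 1.6² + 0.6² + 2·[1.44·0.47 + 0.54·0.13 + 0.96·0.41] = 3.73 + 2.2812 = 6.0112.
With uncorrelated errors the cross-covariances are all true-score covariance, so they carry over unchanged; only the diagonal terms shrink to ρᵢσᵢ².
True-score variance = [0.9²·0.85 + 1.6²·0.65 + 0.6²·0.77] + 2.2812 = 2.6297 + 2.2812 = 4.9109.
Reliability = 4.9109 / 6.0112 = 0.817.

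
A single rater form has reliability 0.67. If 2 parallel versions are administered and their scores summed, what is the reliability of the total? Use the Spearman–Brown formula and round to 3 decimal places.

0.802

ρ_k = kρ / (1 + (k−1)ρ) = 2·0.67 / (1 + 1·0.67) = 1.340 / 1.670 = 0.802.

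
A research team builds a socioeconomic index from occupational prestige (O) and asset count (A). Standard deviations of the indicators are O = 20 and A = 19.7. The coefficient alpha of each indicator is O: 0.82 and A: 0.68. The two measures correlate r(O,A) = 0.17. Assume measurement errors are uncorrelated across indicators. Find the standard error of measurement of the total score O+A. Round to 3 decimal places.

Var(total) = 788.09 + 133.96 = 922.05.
True-score variance = 591.901 + 133.96 = 725.861, so reliability = 0.7872.
Error variance = 922.05 − 725.861 = 196.189; SEM = √196.189 = 14.007.

14.007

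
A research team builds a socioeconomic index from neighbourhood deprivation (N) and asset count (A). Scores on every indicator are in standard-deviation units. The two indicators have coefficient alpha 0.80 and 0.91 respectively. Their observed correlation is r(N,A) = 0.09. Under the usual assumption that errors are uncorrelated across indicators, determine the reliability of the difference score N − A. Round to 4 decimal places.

0.8407

Var(N−A) = 1 + 1 − 2·0.09 = 2 − 0.18 = 1.82.
Under uncorrelated errors the observed covariances equal the true-score covariances, so only the own-variance terms attenuate.
True-score variance = [0.80 + 0.91] − 0.18 = 1.71 − 0.18 = 1.53.
Reliability = 1.53 / 1.82 = 0.8407.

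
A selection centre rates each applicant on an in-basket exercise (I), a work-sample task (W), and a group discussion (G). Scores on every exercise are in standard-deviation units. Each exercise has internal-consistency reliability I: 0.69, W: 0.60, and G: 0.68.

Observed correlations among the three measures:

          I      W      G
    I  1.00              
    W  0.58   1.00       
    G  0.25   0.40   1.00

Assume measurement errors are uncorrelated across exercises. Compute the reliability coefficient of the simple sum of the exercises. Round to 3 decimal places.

0.811

Var(I+W+G) = 3 + 2·[0.58 + 0.25 + 0.40] = 3 + 2.46 = 5.46.
Because errors are independent across components, Cov(Tᵢ,Tⱼ) = Cov(Xᵢ,Xⱼ); the off-diagonal part of the true-score variance is the same as above.
True-score variance = [0.69 + 0.60 + 0.68] + 2.46 = 1.97 + 2.46 = 4.43.
Reliability = 4.43 / 5.46 = 0.811.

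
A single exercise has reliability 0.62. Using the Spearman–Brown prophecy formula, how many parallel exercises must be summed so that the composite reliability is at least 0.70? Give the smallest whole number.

k ≥ ρ*(1−ρ₁)/(ρ₁(1−ρ*)) = 0.70·0.38 / (0.62·0.30) = 1.430.
Smallest integer k = 2.

2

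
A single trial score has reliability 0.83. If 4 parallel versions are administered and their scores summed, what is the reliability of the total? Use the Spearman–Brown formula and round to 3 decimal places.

0.951

ρ_k = kρ / (1 + (k−1)ρ) = 4·0.83 / (1 + 3·0.83) = 3.320 / 3.490 = 0.951.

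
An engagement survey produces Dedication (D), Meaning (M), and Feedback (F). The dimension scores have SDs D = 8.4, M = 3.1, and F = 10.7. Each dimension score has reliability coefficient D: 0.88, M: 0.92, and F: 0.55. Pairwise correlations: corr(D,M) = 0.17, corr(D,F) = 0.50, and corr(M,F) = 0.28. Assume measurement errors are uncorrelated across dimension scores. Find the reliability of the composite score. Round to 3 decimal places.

Var(D+M+F) = 8.4² + 3.1² + 10.7² + 2·[8.4·3.1·0.17 + 8.4·10.7·0.50 + 3.1·10.7·0.28] = 194.66 + 117.309 = 311.969.
With uncorrelated errors the cross-covariances are all true-score covariance, so they carry over unchanged; only the diagonal terms shrink to ρᵢσᵢ².
True-score variance = [8.4²·0.88 + 3.1²·0.92 + 10.7²·0.55] + 117.309 = 133.904 + 117.309 = 251.212.
Reliability = 251.212 / 311.969 = 0.805.

0.805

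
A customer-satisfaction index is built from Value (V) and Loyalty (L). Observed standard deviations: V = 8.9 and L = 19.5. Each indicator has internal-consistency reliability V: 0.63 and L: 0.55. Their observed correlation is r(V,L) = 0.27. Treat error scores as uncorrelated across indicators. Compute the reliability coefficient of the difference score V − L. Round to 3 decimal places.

0.452

Var(V−L) = 8.9² + 19.5² − 2·8.9·19.5·0.27 = 459.46 − 93.717 = 365.743.
Under uncorrelated errors the observed covariances equal the true-score covariances, so only the own-variance terms attenuate.
True-score variance = [8.9²·0.63 + 19.5²·0.55] − 93.717 = 259.04 − 93.717 = 165.323.
Reliability = 165.323 / 365.743 = 0.452.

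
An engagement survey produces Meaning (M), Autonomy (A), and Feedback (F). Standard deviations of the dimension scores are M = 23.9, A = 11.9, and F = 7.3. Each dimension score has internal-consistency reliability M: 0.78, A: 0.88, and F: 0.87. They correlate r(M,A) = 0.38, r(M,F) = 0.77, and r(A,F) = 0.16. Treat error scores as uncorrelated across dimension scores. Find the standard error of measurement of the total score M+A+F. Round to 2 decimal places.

Var(total) = 766.11 + 512.634 = 1278.74.
True-score variance = 616.523 + 512.634 = 1129.16, so reliability = 0.8830.
Error variance = 1278.74 − 1129.16 = 149.587; SEM = √149.587 = 12.23.

12.23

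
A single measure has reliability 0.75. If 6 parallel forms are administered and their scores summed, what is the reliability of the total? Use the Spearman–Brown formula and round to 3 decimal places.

ρ_k = kρ / (1 + (k−1)ρ) = 6·0.75 / (1 + 5·0.75) = 4.500 / 4.750 = 0.947.

0.947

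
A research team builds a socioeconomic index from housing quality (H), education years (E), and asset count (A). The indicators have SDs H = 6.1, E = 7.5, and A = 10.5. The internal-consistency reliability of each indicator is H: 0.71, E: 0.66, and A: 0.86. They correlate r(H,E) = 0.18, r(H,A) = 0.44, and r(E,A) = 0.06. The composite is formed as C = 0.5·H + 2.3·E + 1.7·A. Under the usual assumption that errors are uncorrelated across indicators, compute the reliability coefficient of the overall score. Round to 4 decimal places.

Var(C) = 0.5²·6.1² + 2.3²·7.5² + 1.7²·10.5² + 2·[1.15·6.1·7.5·0.18 + 0.85·6.1·10.5·0.44 + 3.91·7.5·10.5·0.06] = 625.487 + 103.799 = 729.287.
Because errors are independent across components, Cov(Tᵢ,Tⱼ) = Cov(Xᵢ,Xⱼ); the off-diagonal part of the true-score variance is the same as above.
True-score variance = [0.5²·6.1²·0.71 + 2.3²·7.5²·0.66 + 1.7²·10.5²·0.86] + 103.799 = 477.011 + 103.799 = 580.811.
Reliability = 580.811 / 729.287 = 0.7964.

0.7964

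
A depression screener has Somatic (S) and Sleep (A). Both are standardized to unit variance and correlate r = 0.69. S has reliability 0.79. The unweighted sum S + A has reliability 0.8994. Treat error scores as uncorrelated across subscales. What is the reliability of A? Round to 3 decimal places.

0.870

Var(S+A) = 2 + 2·0.69 = 3.380.
True-score variance = ρ_S + ρ_A + 2·0.69, so 0.8994 = (0.79 + ρ_A + 1.38) / 3.380.
ρ_A = 0.8994·3.380 − 0.79 − 1.38 = 0.870.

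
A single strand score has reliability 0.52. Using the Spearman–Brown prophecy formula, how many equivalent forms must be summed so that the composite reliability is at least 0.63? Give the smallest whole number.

2

k ≥ ρ*(1−ρ₁)/(ρ₁(1−ρ*)) = 0.63·0.48 / (0.52·0.37) = 1.572.
Smallest integer k = 2.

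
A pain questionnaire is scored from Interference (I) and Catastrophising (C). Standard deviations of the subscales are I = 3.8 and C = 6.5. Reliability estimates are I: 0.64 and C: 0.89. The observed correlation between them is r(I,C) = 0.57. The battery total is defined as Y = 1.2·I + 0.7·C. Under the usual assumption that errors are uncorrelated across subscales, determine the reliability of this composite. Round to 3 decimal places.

Var(Y) = 1.2²·3.8² + 0.7²·6.5² + 2·[0.84·3.8·6.5·0.57] = 41.4961 + 23.6527 = 65.1488.
With uncorrelated errors the cross-covariances are all true-score covariance, so they carry over unchanged; only the diagonal terms shrink to ρᵢσᵢ².
True-score variance = [1.2²·3.8²·0.64 + 0.7²·6.5²·0.89] + 23.6527 = 31.7331 + 23.6527 = 55.3858.
Reliability = 55.3858 / 65.1488 = 0.850.

0.850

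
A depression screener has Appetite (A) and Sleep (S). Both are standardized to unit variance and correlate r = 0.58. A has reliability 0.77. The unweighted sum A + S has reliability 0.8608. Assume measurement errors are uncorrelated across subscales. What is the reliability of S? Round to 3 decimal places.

0.790

Var(A+S) = 2 + 2·0.58 = 3.160.
True-score variance = ρ_A + ρ_S + 2·0.58, so 0.8608 = (0.77 + ρ_S + 1.16) / 3.160.
ρ_S = 0.8608·3.160 − 0.77 − 1.16 = 0.790.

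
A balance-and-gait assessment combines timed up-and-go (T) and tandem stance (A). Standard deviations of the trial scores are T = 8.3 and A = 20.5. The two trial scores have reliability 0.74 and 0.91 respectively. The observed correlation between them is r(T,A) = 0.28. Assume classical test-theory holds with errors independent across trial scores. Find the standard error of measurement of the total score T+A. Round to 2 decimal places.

Var(total) = 489.14 + 95.284 = 584.424.
True-score variance = 433.406 + 95.284 = 528.69, so reliability = 0.9046.
Error variance = 584.424 − 528.69 = 55.7339; SEM = √55.7339 = 7.47.

7.47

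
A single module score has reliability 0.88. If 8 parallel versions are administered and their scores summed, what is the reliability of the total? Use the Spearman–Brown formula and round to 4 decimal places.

ρ_k = kρ / (1 + (k−1)ρ) = 8·0.88 / (1 + 7·0.88) = 7.040 / 7.160 = 0.9832.

0.9832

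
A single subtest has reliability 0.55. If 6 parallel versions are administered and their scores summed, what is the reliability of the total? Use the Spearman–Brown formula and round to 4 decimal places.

ρ_k = kρ / (1 + (k−1)ρ) = 6·0.55 / (1 + 5·0.55) = 3.300 / 3.750 = 0.8800.

0.8800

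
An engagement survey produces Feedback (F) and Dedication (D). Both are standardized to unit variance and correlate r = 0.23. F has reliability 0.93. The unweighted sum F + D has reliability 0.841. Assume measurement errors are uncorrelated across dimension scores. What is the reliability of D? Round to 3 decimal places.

Var(F+D) = 2 + 2·0.23 = 2.460.
True-score variance = ρ_F + ρ_D + 2·0.23, so 0.841 = (0.93 + ρ_D + 0.46) / 2.460.
ρ_D = 0.841·2.460 − 0.93 − 0.46 = 0.679.

0.679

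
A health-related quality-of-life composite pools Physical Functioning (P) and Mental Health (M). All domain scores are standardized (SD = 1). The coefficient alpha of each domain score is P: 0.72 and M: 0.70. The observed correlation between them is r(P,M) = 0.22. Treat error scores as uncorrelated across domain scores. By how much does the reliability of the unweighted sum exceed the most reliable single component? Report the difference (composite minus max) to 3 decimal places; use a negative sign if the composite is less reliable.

Var(sum) = 2 + 0.44 = 2.44; true-score variance = 1.42 + 0.44 = 1.86; composite reliability = 0.7623.
Max component reliability = 0.7200.
Difference = 0.7623 − 0.7200 = 0.042.

0.042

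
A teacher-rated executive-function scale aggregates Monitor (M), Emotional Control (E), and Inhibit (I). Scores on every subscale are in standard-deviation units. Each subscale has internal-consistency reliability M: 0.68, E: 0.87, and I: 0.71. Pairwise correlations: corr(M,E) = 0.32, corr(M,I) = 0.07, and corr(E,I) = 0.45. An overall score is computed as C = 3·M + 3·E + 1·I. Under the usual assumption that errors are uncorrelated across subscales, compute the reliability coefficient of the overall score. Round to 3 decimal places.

Var(C) = 3² + 3² + 1 + 2·[9·0.32 + 3·0.07 + 3·0.45] = 19 + 8.88 = 27.88.
Under uncorrelated errors the observed covariances equal the true-score covariances, so only the own-variance terms attenuate.
True-score variance = [3²·0.68 + 3²·0.87 + 0.71] + 8.88 = 14.66 + 8.88 = 23.54.
Reliability = 23.54 / 27.88 = 0.844.

0.844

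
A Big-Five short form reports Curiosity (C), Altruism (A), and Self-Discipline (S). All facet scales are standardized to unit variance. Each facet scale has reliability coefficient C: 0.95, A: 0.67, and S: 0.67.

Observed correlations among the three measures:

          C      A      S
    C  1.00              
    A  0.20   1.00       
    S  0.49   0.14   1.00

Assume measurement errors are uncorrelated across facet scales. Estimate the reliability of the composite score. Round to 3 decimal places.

0.848

Var(C+A+S) = 3 + 2·[0.20 + 0.49 + 0.14] = 3 + 1.66 = 4.66.
Because errors are independent across components, Cov(Tᵢ,Tⱼ) = Cov(Xᵢ,Xⱼ); the off-diagonal part of the true-score variance is the same as above.
True-score variance = [0.95 + 0.67 + 0.67] + 1.66 = 2.29 + 1.66 = 3.95.
Reliability = 3.95 / 4.66 = 0.848.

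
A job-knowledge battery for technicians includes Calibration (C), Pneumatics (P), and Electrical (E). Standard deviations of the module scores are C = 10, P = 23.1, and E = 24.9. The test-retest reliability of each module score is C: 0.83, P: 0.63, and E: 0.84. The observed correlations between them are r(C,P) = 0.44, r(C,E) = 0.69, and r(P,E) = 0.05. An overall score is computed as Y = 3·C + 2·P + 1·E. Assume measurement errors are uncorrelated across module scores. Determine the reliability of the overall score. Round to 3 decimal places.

0.827

Var(Y) = 3²·10² + 2²·23.1² + 24.9² + 2·[6·10·23.1·0.44 + 3·10·24.9·0.69 + 2·23.1·24.9·0.05] = 3654.45 + 2365.58 = 6020.03.
Because errors are independent across components, Cov(Tᵢ,Tⱼ) = Cov(Xᵢ,Xⱼ); the off-diagonal part of the true-score variance is the same as above.
True-score variance = [3²·10²·0.83 + 2²·23.1²·0.63 + 24.9²·0.84] + 2365.58 = 2612.51 + 2365.58 = 4978.08.
Reliability = 4978.08 / 6020.03 = 0.827.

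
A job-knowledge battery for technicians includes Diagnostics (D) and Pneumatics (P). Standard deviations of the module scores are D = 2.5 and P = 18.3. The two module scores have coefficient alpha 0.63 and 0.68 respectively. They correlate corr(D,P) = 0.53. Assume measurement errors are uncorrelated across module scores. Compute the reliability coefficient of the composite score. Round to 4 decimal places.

0.7190

Var(D+P) = 2.5² + 18.3² + 2·[2.5·18.3·0.53] = 341.14 + 48.495 = 389.635.
Because errors are independent across components, Cov(Tᵢ,Tⱼ) = Cov(Xᵢ,Xⱼ); the off-diagonal part of the true-score variance is the same as above.
True-score variance = [2.5²·0.63 + 18.3²·0.68] + 48.495 = 231.663 + 48.495 = 280.158.
Reliability = 280.158 / 389.635 = 0.7190.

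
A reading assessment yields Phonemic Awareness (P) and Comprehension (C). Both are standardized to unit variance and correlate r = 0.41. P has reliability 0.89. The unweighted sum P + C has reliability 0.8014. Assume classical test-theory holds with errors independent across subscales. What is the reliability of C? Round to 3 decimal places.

Var(P+C) = 2 + 2·0.41 = 2.820.
True-score variance = ρ_P + ρ_C + 2·0.41, so 0.8014 = (0.89 + ρ_C + 0.82) / 2.820.
ρ_C = 0.8014·2.820 − 0.89 − 0.82 = 0.550.

0.550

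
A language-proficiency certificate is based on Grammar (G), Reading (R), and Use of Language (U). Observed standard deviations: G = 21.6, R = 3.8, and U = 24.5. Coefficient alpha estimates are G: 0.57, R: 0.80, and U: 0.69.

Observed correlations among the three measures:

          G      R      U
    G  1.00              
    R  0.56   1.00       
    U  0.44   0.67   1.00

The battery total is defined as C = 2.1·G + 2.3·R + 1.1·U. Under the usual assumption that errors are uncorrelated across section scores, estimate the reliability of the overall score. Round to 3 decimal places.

0.760

Var(C) = 2.1²·21.6² + 2.3²·3.8² + 1.1²·24.5² + 2·[4.83·21.6·3.8·0.56 + 2.31·21.6·24.5·0.44 + 2.53·3.8·24.5·0.67] = 2860.22 + 1835.41 = 4695.63.
Because errors are independent across components, Cov(Tᵢ,Tⱼ) = Cov(Xᵢ,Xⱼ); the off-diagonal part of the true-score variance is the same as above.
True-score variance = [2.1²·21.6²·0.57 + 2.3²·3.8²·0.80 + 1.1²·24.5²·0.69] + 1835.41 = 1735.05 + 1835.41 = 3570.46.
Reliability = 3570.46 / 4695.63 = 0.760.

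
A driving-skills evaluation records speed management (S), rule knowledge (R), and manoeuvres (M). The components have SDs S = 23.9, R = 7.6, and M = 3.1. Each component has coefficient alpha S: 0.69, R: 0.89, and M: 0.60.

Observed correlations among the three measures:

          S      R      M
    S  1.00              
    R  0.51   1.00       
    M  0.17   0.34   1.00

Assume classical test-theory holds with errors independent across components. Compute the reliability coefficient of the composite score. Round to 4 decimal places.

0.7835

Var(S+R+M) = 23.9² + 7.6² + 3.1² + 2·[23.9·7.6·0.51 + 23.9·3.1·0.17 + 7.6·3.1·0.34] = 638.58 + 226.484 = 865.064.
With uncorrelated errors the cross-covariances are all true-score covariance, so they carry over unchanged; only the diagonal terms shrink to ρᵢσᵢ².
True-score variance = [23.9²·0.69 + 7.6²·0.89 + 3.1²·0.60] + 226.484 = 451.307 + 226.484 = 677.791.
Reliability = 677.791 / 865.064 = 0.7835.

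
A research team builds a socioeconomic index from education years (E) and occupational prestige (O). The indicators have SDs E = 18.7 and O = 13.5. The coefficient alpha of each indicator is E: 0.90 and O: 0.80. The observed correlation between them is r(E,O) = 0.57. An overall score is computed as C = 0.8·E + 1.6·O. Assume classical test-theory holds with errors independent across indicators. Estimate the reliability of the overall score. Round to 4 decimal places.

0.8907

Var(C) = 0.8²·18.7² + 1.6²·13.5² + 2·[1.28·18.7·13.5·0.57] = 690.362 + 368.375 = 1058.74.
Because errors are independent across components, Cov(Tᵢ,Tⱼ) = Cov(Xᵢ,Xⱼ); the off-diagonal part of the true-score variance is the same as above.
True-score variance = [0.8²·18.7²·0.90 + 1.6²·13.5²·0.80] + 368.375 = 574.669 + 368.375 = 943.044.
Reliability = 943.044 / 1058.74 = 0.8907.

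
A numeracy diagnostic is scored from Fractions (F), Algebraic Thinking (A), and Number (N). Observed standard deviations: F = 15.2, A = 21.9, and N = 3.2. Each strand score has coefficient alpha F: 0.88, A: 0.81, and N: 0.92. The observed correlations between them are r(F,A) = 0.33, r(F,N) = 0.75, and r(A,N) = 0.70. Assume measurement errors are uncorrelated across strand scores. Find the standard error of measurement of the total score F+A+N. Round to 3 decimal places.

Var(total) = 720.89 + 390.773 = 1111.66.
True-score variance = 601.22 + 390.773 = 991.993, so reliability = 0.8924.
Error variance = 1111.66 − 991.993 = 119.67; SEM = √119.67 = 10.939.

10.939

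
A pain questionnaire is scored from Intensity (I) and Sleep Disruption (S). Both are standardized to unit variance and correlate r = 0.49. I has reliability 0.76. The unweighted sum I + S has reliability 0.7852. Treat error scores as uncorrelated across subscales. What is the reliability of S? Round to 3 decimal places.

0.600

Var(I+S) = 2 + 2·0.49 = 2.980.
True-score variance = ρ_I + ρ_S + 2·0.49, so 0.7852 = (0.76 + ρ_S + 0.98) / 2.980.
ρ_S = 0.7852·2.980 − 0.76 − 0.98 = 0.600.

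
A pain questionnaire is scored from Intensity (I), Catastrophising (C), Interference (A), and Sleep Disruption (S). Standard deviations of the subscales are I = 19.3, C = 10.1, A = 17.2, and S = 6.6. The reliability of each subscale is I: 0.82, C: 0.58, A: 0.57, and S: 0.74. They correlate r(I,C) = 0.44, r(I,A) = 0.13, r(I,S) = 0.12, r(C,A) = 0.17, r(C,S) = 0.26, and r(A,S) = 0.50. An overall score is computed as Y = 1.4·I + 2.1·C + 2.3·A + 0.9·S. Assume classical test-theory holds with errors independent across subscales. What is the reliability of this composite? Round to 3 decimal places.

Var(Y) = 1.4²·19.3² + 2.1²·10.1² + 2.3²·17.2² + 0.9²·6.6² + 2·[2.94·19.3·10.1·0.44 + 3.22·19.3·17.2·0.13 + 1.26·19.3·6.6·0.12 + 4.83·10.1·17.2·0.17 + 1.89·10.1·6.6·0.26 + 2.07·17.2·6.6·0.50] = 2780.22 + 1406.54 = 4186.76.
With uncorrelated errors the cross-covariances are all true-score covariance, so they carry over unchanged; only the diagonal terms shrink to ρᵢσᵢ².
True-score variance = [1.4²·19.3²·0.82 + 2.1²·10.1²·0.58 + 2.3²·17.2²·0.57 + 0.9²·6.6²·0.74] + 1406.54 = 1777.74 + 1406.54 = 3184.29.
Reliability = 3184.29 / 4186.76 = 0.761.

0.761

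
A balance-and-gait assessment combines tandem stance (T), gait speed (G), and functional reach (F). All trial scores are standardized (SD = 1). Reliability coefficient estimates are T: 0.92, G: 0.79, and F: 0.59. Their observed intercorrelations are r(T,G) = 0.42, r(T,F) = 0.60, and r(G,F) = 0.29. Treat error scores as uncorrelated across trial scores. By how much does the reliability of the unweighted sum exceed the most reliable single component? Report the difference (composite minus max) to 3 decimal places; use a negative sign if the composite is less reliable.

Var(sum) = 3 + 2.62 = 5.62; true-score variance = 2.3 + 2.62 = 4.92; composite reliability = 0.8754.
Max component reliability = 0.9200.
Difference = 0.8754 − 0.9200 = -0.045.

-0.045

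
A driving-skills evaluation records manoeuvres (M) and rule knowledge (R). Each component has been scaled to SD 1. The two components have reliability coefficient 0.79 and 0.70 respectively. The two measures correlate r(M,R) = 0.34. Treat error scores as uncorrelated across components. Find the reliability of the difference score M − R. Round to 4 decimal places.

0.6136

Var(M−R) = 1 + 1 − 2·0.34 = 2 − 0.68 = 1.32.
Under uncorrelated errors the observed covariances equal the true-score covariances, so only the own-variance terms attenuate.
True-score variance = [0.79 + 0.70] − 0.68 = 1.49 − 0.68 = 0.81.
Reliability = 0.81 / 1.32 = 0.6136.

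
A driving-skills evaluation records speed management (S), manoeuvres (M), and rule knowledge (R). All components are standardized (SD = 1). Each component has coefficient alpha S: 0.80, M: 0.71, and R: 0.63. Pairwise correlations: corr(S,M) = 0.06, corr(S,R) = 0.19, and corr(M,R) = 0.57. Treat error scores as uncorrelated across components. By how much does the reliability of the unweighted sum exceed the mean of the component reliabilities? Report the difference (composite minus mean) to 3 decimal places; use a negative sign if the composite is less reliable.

Var(sum) = 3 + 1.64 = 4.64; true-score variance = 2.14 + 1.64 = 3.78; composite reliability = 0.8147.
Mean component reliability = 0.7133.
Difference = 0.8147 − 0.7133 = 0.101.

0.101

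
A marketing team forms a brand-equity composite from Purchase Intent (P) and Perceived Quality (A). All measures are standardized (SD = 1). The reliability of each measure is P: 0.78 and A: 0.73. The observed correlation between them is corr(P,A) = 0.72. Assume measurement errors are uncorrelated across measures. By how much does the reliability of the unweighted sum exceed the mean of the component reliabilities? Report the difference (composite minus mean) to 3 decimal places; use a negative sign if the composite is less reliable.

0.103

Var(sum) = 2 + 1.44 = 3.44; true-score variance = 1.51 + 1.44 = 2.95; composite reliability = 0.8576.
Mean component reliability = 0.7550.
Difference = 0.8576 − 0.7550 = 0.103.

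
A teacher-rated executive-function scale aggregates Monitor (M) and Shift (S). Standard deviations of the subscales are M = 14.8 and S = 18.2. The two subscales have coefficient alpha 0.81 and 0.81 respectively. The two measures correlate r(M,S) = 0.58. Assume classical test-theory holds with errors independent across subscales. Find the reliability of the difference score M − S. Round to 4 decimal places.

0.5604

Var(M−S) = 14.8² + 18.2² − 2·14.8·18.2·0.58 = 550.28 − 312.458 = 237.822.
Under uncorrelated errors the observed covariances equal the true-score covariances, so only the own-variance terms attenuate.
True-score variance = [14.8²·0.81 + 18.2²·0.81] − 312.458 = 445.727 − 312.458 = 133.269.
Reliability = 133.269 / 237.822 = 0.5604.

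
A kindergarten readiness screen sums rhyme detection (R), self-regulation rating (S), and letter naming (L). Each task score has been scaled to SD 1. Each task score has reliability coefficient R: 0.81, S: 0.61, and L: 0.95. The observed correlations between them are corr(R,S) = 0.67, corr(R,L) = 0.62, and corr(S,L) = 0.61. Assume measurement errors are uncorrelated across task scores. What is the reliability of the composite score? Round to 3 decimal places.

0.907

Var(R+S+L) = 3 + 2·[0.67 + 0.62 + 0.61] = 3 + 3.8 = 6.8.
Under uncorrelated errors the observed covariances equal the true-score covariances, so only the own-variance terms attenuate.
True-score variance = [0.81 + 0.61 + 0.95] + 3.8 = 2.37 + 3.8 = 6.17.
Reliability = 6.17 / 6.8 = 0.907.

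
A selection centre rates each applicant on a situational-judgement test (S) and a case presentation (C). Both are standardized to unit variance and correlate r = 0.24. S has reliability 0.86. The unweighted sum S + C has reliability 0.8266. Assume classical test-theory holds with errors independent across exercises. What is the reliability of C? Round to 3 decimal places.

0.710

Var(S+C) = 2 + 2·0.24 = 2.480.
True-score variance = ρ_S + ρ_C + 2·0.24, so 0.8266 = (0.86 + ρ_C + 0.48) / 2.480.
ρ_C = 0.8266·2.480 − 0.86 − 0.48 = 0.710.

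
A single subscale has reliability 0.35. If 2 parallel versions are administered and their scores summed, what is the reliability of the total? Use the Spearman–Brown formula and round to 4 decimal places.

ρ_k = kρ / (1 + (k−1)ρ) = 2·0.35 / (1 + 1·0.35) = 0.700 / 1.350 = 0.5185.

0.5185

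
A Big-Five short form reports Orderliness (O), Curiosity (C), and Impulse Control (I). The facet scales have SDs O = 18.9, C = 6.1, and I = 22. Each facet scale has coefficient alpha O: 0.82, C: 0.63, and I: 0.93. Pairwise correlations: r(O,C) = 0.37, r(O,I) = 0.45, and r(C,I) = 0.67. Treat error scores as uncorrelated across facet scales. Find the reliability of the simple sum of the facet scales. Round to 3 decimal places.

0.926

Var(O+C+I) = 18.9² + 6.1² + 22² + 2·[18.9·6.1·0.37 + 18.9·22·0.45 + 6.1·22·0.67] = 878.42 + 639.363 = 1517.78.
Under uncorrelated errors the observed covariances equal the true-score covariances, so only the own-variance terms attenuate.
True-score variance = [18.9²·0.82 + 6.1²·0.63 + 22²·0.93] + 639.363 = 766.474 + 639.363 = 1405.84.
Reliability = 1405.84 / 1517.78 = 0.926.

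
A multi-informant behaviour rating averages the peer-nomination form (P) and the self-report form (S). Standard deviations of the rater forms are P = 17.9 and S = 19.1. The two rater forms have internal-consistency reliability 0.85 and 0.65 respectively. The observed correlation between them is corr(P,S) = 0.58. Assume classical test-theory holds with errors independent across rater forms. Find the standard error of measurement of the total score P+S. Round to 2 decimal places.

13.26

Var(total) = 685.22 + 396.592 = 1081.81.
True-score variance = 509.475 + 396.592 = 906.067, so reliability = 0.8375.
Error variance = 1081.81 − 906.067 = 175.745; SEM = √175.745 = 13.26.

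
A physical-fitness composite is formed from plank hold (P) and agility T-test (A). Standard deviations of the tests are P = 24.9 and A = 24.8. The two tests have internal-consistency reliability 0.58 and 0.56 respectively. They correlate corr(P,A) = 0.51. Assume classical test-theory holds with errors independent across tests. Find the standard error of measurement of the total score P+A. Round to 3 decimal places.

Var(total) = 1235.05 + 629.87 = 1864.92.
True-score variance = 704.028 + 629.87 = 1333.9, so reliability = 0.7153.
Error variance = 1864.92 − 1333.9 = 531.022; SEM = √531.022 = 23.044.

23.044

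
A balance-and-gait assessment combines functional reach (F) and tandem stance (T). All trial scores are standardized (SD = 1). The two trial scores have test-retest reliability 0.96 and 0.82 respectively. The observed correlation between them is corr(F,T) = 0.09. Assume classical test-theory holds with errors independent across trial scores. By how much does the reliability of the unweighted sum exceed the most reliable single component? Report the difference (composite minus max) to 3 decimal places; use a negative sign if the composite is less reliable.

-0.061

Var(sum) = 2 + 0.18 = 2.18; true-score variance = 1.78 + 0.18 = 1.96; composite reliability = 0.8991.
Max component reliability = 0.9600.
Difference = 0.8991 − 0.9600 = -0.061.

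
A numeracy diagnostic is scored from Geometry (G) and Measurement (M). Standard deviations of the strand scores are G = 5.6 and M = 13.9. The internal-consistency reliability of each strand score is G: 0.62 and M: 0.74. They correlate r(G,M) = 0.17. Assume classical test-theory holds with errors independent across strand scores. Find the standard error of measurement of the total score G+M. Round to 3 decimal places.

Var(total) = 224.57 + 26.4656 = 251.036.
True-score variance = 162.419 + 26.4656 = 188.884, so reliability = 0.7524.
Error variance = 251.036 − 188.884 = 62.1514; SEM = √62.1514 = 7.884.

7.884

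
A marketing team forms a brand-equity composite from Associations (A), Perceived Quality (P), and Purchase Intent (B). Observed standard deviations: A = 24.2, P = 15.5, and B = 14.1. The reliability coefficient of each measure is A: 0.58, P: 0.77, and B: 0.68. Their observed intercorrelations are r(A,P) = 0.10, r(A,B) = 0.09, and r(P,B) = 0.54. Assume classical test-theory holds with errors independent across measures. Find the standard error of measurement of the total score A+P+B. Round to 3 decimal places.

Var(total) = 1024.7 + 372.474 = 1397.17.
True-score variance = 659.854 + 372.474 = 1032.33, so reliability = 0.7389.
Error variance = 1397.17 − 1032.33 = 364.846; SEM = √364.846 = 19.101.

19.101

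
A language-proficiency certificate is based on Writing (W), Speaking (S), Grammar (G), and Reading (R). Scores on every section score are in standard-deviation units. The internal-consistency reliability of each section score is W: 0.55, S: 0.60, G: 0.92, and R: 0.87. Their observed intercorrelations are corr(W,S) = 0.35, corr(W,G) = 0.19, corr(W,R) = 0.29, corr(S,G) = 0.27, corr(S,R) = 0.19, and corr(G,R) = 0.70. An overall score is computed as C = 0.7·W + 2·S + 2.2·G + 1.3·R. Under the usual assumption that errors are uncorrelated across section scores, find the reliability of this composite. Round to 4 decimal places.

0.8815

Var(C) = 0.7² + 2² + 2.2² + 1.3² + 2·[1.4·0.35 + 1.54·0.19 + 0.91·0.29 + 4.4·0.27 + 2.6·0.19 + 2.86·0.70] = 11.02 + 9.461 = 20.481.
Under uncorrelated errors the observed covariances equal the true-score covariances, so only the own-variance terms attenuate.
True-score variance = [0.7²·0.55 + 2²·0.60 + 2.2²·0.92 + 1.3²·0.87] + 9.461 = 8.5926 + 9.461 = 18.0536.
Reliability = 18.0536 / 20.481 = 0.8815.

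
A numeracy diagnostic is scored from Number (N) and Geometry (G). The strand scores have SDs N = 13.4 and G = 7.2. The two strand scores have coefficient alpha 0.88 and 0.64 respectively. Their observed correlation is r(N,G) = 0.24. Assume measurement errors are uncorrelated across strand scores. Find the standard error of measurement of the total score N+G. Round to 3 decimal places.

6.341

Var(total) = 231.4 + 46.3104 = 277.71.
True-score variance = 191.19 + 46.3104 = 237.501, so reliability = 0.8552.
Error variance = 277.71 − 237.501 = 40.2096; SEM = √40.2096 = 6.341.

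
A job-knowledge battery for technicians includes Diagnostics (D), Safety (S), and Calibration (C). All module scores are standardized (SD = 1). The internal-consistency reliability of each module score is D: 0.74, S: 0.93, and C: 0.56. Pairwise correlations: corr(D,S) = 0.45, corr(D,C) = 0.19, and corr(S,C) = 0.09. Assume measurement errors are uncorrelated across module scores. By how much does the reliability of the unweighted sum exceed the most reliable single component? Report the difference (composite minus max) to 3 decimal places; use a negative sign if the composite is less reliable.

Var(sum) = 3 + 1.46 = 4.46; true-score variance = 2.23 + 1.46 = 3.69; composite reliability = 0.8274.
Max component reliability = 0.9300.
Difference = 0.8274 − 0.9300 = -0.103.

-0.103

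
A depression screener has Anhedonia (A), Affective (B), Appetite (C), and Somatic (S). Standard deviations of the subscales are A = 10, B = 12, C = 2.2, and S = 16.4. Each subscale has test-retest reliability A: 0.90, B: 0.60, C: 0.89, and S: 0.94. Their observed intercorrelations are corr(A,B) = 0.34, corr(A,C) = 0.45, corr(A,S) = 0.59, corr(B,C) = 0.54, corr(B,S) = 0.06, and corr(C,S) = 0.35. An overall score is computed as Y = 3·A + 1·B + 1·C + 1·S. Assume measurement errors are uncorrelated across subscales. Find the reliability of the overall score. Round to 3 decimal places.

0.928

Var(Y) = 3²·10² + 12² + 2.2² + 16.4² + 2·[3·10·12·0.34 + 3·10·2.2·0.45 + 3·10·16.4·0.59 + 12·2.2·0.54 + 12·16.4·0.06 + 2.2·16.4·0.35] = 1317.8 + 962.144 = 2279.94.
Under uncorrelated errors the observed covariances equal the true-score covariances, so only the own-variance terms attenuate.
True-score variance = [3²·10²·0.90 + 12²·0.60 + 2.2²·0.89 + 16.4²·0.94] + 962.144 = 1153.53 + 962.144 = 2115.67.
Reliability = 2115.67 / 2279.94 = 0.928.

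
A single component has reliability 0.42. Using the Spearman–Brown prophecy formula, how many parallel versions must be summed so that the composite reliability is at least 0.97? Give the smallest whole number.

45

k ≥ ρ*(1−ρ₁)/(ρ₁(1−ρ*)) = 0.97·0.58 / (0.42·0.03) = 44.651.
Smallest integer k = 45.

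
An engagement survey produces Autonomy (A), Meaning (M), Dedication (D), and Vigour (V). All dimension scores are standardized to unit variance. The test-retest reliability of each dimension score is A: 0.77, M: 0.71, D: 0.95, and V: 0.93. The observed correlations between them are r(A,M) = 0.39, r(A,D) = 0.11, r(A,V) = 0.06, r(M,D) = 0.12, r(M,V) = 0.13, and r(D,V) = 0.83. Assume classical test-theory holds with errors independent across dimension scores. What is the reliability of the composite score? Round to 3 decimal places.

0.912

Var(A+M+D+V) = 4 + 2·[0.39 + 0.11 + 0.06 + 0.12 + 0.13 + 0.83] = 4 + 3.28 = 7.28.
Under uncorrelated errors the observed covariances equal the true-score covariances, so only the own-variance terms attenuate.
True-score variance = [0.77 + 0.71 + 0.95 + 0.93] + 3.28 = 3.36 + 3.28 = 6.64.
Reliability = 6.64 / 7.28 = 0.912.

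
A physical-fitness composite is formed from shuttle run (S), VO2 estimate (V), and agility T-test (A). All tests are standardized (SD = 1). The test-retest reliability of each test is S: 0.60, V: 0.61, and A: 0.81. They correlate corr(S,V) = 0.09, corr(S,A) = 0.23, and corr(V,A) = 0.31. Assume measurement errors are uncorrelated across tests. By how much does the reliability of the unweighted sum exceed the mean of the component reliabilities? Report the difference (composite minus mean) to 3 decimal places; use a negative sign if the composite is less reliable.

0.097

Var(sum) = 3 + 1.26 = 4.26; true-score variance = 2.02 + 1.26 = 3.28; composite reliability = 0.7700.
Mean component reliability = 0.6733.
Difference = 0.7700 − 0.6733 = 0.097.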